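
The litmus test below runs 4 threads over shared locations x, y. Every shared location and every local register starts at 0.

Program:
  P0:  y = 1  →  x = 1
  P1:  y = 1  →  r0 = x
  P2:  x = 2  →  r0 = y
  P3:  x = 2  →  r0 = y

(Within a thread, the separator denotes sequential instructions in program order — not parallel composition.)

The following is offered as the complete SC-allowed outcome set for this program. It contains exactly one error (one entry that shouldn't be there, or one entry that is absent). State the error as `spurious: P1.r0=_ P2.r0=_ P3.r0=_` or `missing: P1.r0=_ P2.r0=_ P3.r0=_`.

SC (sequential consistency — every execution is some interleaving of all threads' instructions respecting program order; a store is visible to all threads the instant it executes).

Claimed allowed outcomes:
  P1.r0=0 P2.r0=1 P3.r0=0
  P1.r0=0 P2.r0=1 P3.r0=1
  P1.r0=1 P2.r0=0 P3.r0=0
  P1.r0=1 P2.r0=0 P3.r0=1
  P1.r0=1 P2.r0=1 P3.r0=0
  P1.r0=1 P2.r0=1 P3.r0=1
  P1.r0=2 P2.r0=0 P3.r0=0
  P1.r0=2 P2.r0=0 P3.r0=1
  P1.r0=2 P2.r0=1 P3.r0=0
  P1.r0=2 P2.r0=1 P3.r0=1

outcome vector order: (P1.r0,P2.r0,P3.r0)
[SC] allowed = {<0 1 1>; <1 0 0>; <1 0 1>; <1 1 0>; <1 1 1>; <2 0 0>; <2 0 1>; <2 1 0>; <2 1 1>}
claimed∖SC = {<0 1 0>}

spurious: P1.r0=0 P2.r0=1 P3.r0=0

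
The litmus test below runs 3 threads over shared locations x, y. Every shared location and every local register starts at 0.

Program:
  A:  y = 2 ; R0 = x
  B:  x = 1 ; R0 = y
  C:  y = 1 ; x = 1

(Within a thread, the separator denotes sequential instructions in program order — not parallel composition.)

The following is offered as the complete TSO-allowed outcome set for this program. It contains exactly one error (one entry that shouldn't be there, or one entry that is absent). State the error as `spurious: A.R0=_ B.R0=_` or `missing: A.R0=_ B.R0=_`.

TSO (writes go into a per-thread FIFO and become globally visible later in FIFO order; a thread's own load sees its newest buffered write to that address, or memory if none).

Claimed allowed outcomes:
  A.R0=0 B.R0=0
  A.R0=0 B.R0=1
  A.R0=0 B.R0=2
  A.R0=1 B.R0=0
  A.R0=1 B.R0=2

outcome vector order: (A.R0,B.R0)
under TSO → (0,0), (0,1), (0,2), (1,0), (1,1), (1,2)
TSO∖claimed = {(1,1)}

missing: A.R0=1 B.R0=1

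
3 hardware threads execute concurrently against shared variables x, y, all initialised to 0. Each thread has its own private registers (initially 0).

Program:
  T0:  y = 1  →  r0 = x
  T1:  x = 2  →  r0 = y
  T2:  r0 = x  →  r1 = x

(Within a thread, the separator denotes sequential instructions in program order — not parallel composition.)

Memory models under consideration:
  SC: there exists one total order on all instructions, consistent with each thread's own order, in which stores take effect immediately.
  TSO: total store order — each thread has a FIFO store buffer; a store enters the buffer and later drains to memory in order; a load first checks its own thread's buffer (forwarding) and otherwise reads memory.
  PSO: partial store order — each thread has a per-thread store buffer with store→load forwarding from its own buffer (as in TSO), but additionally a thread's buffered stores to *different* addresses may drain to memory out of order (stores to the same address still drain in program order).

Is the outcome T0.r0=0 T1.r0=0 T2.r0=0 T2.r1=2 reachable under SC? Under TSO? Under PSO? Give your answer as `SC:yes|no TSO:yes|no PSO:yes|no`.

outcome vector order: (T0.r0,T1.r0,T2.r0,T2.r1)
SC: 9 outcomes — {0/1/0/0; 0/1/0/2; 0/1/2/2; 2/0/0/0; 2/0/0/2; 2/0/2/2; 2/1/0/0; 2/1/0/2; 2/1/2/2}
TSO: 12 outcomes — {0/0/0/0; 0/0/0/2; 0/0/2/2; 0/1/0/0; 0/1/0/2; 0/1/2/2; 2/0/0/0; 2/0/0/2; 2/0/2/2; 2/1/0/0; 2/1/0/2; 2/1/2/2}
PSO: 12 outcomes — {0/0/0/0; 0/0/0/2; 0/0/2/2; 0/1/0/0; 0/1/0/2; 0/1/2/2; 2/0/0/0; 2/0/0/2; 2/0/2/2; 2/1/0/0; 2/1/0/2; 2/1/2/2}
target 0/0/0/2 ∈ {TSO,PSO}

SC:no TSO:yes PSO:yes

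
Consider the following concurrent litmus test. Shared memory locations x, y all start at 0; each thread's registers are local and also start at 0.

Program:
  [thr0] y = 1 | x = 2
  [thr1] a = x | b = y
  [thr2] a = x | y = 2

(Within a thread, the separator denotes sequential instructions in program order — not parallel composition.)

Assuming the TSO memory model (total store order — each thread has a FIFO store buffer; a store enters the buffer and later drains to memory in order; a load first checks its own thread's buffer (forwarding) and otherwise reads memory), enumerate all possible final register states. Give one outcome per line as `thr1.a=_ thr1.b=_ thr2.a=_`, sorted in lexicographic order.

outcome vector order: (thr1.a,thr1.b,thr2.a)
|TSO outcomes| = 10

thr1.a=0 thr1.b=0 thr2.a=0
thr1.a=0 thr1.b=0 thr2.a=2
thr1.a=0 thr1.b=1 thr2.a=0
thr1.a=0 thr1.b=1 thr2.a=2
thr1.a=0 thr1.b=2 thr2.a=0
thr1.a=0 thr1.b=2 thr2.a=2
thr1.a=2 thr1.b=1 thr2.a=0
thr1.a=2 thr1.b=1 thr2.a=2
thr1.a=2 thr1.b=2 thr2.a=0
thr1.a=2 thr1.b=2 thr2.a=2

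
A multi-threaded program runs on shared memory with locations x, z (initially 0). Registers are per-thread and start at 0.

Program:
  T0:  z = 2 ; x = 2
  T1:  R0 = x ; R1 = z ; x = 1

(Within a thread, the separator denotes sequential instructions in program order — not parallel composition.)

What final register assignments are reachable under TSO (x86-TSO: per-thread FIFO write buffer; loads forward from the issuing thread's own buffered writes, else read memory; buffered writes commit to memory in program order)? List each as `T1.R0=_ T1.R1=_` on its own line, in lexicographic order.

T1.R0=0 T1.R1=0
T1.R0=0 T1.R1=2
T1.R0=2 T1.R1=2

outcome vector order: (T1.R0,T1.R1)
|TSO outcomes| = 3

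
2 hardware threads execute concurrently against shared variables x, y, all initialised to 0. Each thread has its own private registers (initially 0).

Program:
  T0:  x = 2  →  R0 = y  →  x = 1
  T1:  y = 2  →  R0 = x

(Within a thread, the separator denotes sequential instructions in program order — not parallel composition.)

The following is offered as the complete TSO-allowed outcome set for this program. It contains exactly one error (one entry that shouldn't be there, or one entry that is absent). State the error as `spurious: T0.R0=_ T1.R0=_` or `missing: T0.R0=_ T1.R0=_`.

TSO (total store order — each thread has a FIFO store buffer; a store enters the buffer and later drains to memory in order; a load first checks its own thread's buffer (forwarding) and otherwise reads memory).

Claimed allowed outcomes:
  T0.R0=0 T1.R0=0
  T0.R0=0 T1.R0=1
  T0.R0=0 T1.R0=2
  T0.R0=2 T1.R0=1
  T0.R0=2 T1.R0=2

outcome vector order: (T0.R0,T1.R0)
[TSO] allowed = {00; 01; 02; 20; 21; 22}
TSO∖claimed = {20}

missing: T0.R0=2 T1.R0=0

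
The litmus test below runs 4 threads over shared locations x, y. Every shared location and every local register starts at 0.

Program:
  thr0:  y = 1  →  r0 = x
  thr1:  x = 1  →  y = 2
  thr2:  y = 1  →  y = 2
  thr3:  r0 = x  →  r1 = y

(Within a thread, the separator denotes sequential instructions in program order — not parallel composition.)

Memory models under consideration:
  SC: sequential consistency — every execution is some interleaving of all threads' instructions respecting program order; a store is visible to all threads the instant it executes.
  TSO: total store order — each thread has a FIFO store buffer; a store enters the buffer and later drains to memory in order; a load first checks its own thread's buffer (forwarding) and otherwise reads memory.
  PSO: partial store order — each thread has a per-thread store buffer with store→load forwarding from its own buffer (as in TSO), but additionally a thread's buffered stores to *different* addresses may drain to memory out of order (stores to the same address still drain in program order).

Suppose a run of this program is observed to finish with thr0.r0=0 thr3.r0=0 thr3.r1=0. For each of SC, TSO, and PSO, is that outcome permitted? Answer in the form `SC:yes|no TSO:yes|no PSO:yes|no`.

outcome vector order: (thr0.r0,thr3.r0,thr3.r1)
under SC → <0 0 0> <0 0 1> <0 0 2> <0 1 1> <0 1 2> <1 0 0> <1 0 1> <1 0 2> <1 1 0> <1 1 1> <1 1 2>
under TSO → <0 0 0> <0 0 1> <0 0 2> <0 1 0> <0 1 1> <0 1 2> <1 0 0> <1 0 1> <1 0 2> <1 1 0> <1 1 1> <1 1 2>
under PSO → <0 0 0> <0 0 1> <0 0 2> <0 1 0> <0 1 1> <0 1 2> <1 0 0> <1 0 1> <1 0 2> <1 1 0> <1 1 1> <1 1 2>
target <0 0 0> ∈ {SC,TSO,PSO}

SC:yes TSO:yes PSO:yes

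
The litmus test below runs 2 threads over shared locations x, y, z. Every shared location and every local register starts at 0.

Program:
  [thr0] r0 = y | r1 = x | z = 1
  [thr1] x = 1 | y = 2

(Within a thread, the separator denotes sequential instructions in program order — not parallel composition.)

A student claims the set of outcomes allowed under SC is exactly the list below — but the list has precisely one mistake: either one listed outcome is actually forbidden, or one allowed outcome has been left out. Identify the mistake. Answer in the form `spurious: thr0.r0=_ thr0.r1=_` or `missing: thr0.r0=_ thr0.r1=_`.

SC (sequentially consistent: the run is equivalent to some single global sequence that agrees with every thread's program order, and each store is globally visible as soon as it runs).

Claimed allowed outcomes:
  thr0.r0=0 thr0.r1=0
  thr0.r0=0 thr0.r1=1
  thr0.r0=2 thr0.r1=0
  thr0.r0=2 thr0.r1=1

outcome vector order: (thr0.r0,thr0.r1)
[SC] allowed = {00, 01, 21}
claimed∖SC = {20}

spurious: thr0.r0=2 thr0.r1=0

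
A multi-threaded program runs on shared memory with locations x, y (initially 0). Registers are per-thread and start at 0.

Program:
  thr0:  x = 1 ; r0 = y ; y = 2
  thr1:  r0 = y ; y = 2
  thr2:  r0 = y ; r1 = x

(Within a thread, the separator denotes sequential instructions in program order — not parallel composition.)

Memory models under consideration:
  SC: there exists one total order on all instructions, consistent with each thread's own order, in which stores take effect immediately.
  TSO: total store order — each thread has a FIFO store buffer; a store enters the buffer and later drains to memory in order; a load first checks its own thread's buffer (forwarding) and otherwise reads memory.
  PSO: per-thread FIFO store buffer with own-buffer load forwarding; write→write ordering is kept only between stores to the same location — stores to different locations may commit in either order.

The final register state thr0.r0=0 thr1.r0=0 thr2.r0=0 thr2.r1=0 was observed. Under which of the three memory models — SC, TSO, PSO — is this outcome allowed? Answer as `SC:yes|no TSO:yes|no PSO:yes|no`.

SC:yes TSO:yes PSO:yes

outcome vector order: (thr0.r0,thr1.r0,thr2.r0,thr2.r1)
SC (10): <0 0 0 0>; <0 0 0 1>; <0 0 2 1>; <0 2 0 0>; <0 2 0 1>; <0 2 2 1>; <2 0 0 0>; <2 0 0 1>; <2 0 2 0>; <2 0 2 1>
TSO (11): <0 0 0 0>; <0 0 0 1>; <0 0 2 0>; <0 0 2 1>; <0 2 0 0>; <0 2 0 1>; <0 2 2 1>; <2 0 0 0>; <2 0 0 1>; <2 0 2 0>; <2 0 2 1>
PSO (12): <0 0 0 0>; <0 0 0 1>; <0 0 2 0>; <0 0 2 1>; <0 2 0 0>; <0 2 0 1>; <0 2 2 0>; <0 2 2 1>; <2 0 0 0>; <2 0 0 1>; <2 0 2 0>; <2 0 2 1>
target <0 0 0 0> ∈ {SC,TSO,PSO}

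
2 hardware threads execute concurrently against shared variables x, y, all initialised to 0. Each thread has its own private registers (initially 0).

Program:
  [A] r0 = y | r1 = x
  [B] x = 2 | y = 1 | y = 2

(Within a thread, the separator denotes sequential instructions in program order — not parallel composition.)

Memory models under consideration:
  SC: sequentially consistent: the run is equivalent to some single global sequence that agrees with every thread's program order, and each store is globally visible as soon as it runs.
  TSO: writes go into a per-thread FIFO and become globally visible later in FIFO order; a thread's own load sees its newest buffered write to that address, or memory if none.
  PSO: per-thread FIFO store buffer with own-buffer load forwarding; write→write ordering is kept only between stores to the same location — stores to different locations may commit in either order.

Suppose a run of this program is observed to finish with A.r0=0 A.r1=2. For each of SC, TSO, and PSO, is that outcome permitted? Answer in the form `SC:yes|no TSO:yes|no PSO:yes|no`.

SC:yes TSO:yes PSO:yes

outcome vector order: (A.r0,A.r1)
SC (4): 0/0; 0/2; 1/2; 2/2
TSO (4): 0/0; 0/2; 1/2; 2/2
PSO (6): 0/0; 0/2; 1/0; 1/2; 2/0; 2/2
target 0/2 ∈ {SC,TSO,PSO}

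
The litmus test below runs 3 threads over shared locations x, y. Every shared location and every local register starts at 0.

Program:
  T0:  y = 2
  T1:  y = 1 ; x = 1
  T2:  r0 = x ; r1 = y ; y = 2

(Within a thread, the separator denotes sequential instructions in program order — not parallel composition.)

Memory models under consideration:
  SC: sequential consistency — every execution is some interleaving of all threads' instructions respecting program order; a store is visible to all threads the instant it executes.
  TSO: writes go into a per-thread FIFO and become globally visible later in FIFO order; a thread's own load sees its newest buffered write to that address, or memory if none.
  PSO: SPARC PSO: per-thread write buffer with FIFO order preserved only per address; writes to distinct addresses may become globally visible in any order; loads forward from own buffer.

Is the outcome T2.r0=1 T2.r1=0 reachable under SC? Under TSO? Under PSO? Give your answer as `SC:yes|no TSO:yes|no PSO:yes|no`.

outcome vector order: (T2.r0,T2.r1)
[SC] allowed = {(0,0) (0,1) (0,2) (1,1) (1,2)}
[TSO] allowed = {(0,0) (0,1) (0,2) (1,1) (1,2)}
[PSO] allowed = {(0,0) (0,1) (0,2) (1,0) (1,1) (1,2)}
target (1,0) ∈ {PSO}

SC:no TSO:no PSO:yes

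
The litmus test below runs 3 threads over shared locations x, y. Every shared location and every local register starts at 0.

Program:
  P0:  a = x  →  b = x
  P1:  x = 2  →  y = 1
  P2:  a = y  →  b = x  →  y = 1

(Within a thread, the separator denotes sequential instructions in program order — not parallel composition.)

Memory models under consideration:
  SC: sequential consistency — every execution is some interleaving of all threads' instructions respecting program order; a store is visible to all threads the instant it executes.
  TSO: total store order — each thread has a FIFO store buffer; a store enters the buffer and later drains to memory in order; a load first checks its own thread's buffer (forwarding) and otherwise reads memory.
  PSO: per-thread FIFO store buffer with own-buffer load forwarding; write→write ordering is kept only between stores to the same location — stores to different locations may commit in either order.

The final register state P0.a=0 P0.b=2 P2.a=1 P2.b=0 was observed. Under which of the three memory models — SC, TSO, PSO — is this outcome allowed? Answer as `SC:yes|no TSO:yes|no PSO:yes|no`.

SC:no TSO:no PSO:yes

outcome vector order: (P0.a,P0.b,P2.a,P2.b)
SC (9): 0/0/0/0; 0/0/0/2; 0/0/1/2; 0/2/0/0; 0/2/0/2; 0/2/1/2; 2/2/0/0; 2/2/0/2; 2/2/1/2
TSO (9): 0/0/0/0; 0/0/0/2; 0/0/1/2; 0/2/0/0; 0/2/0/2; 0/2/1/2; 2/2/0/0; 2/2/0/2; 2/2/1/2
PSO (12): 0/0/0/0; 0/0/0/2; 0/0/1/0; 0/0/1/2; 0/2/0/0; 0/2/0/2; 0/2/1/0; 0/2/1/2; 2/2/0/0; 2/2/0/2; 2/2/1/0; 2/2/1/2
target 0/2/1/0 ∈ {PSO}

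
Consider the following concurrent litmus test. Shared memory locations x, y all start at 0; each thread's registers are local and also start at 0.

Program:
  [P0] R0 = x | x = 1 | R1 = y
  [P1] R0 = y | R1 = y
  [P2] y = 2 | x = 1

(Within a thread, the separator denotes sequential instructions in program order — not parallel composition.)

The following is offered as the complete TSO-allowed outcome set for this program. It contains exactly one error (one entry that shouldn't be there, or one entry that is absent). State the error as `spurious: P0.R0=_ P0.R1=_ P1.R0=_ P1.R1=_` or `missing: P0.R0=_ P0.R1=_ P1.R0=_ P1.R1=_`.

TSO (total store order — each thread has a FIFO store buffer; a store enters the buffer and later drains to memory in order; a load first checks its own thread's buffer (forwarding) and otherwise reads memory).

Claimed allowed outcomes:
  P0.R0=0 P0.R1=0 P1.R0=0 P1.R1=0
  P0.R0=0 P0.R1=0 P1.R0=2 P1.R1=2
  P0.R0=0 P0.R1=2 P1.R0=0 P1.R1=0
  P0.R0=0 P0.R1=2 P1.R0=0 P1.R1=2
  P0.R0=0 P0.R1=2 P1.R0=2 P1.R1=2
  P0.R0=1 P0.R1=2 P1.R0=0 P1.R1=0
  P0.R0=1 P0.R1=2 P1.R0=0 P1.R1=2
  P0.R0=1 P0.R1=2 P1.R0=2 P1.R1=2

outcome vector order: (P0.R0,P0.R1,P1.R0,P1.R1)
under TSO → (0,0,0,0); (0,0,0,2); (0,0,2,2); (0,2,0,0); (0,2,0,2); (0,2,2,2); (1,2,0,0); (1,2,0,2); (1,2,2,2)
TSO∖claimed = {(0,0,0,2)}

missing: P0.R0=0 P0.R1=0 P1.R0=0 P1.R1=2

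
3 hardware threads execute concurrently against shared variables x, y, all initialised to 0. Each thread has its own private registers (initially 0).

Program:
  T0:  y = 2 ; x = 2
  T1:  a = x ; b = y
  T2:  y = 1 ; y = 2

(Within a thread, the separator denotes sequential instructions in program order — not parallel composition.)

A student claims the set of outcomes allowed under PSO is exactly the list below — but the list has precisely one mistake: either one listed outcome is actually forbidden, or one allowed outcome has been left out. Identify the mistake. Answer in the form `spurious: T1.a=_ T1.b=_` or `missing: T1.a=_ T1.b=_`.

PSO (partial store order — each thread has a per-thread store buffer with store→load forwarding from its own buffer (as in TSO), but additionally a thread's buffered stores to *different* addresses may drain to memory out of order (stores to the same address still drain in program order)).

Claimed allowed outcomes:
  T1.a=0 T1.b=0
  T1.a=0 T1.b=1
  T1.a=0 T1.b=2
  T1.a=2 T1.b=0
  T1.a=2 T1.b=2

outcome vector order: (T1.a,T1.b)
[PSO] allowed = {00; 01; 02; 20; 21; 22}
PSO∖claimed = {21}

missing: T1.a=2 T1.b=1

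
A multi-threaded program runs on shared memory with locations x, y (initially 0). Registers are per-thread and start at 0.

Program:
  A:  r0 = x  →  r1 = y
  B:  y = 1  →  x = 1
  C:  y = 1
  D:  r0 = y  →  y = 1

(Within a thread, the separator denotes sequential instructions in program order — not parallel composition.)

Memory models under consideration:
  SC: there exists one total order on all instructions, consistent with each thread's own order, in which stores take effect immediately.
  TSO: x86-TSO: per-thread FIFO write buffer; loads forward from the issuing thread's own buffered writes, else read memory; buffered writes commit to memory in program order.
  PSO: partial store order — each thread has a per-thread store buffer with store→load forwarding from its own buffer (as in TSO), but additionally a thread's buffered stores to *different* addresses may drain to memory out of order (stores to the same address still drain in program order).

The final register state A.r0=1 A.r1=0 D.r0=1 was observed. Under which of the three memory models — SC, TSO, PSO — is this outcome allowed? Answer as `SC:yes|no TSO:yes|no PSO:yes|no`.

SC:no TSO:no PSO:yes

outcome vector order: (A.r0,A.r1,D.r0)
SC: 6 outcomes — {0/0/0 0/0/1 0/1/0 0/1/1 1/1/0 1/1/1}
TSO: 6 outcomes — {0/0/0 0/0/1 0/1/0 0/1/1 1/1/0 1/1/1}
PSO: 8 outcomes — {0/0/0 0/0/1 0/1/0 0/1/1 1/0/0 1/0/1 1/1/0 1/1/1}
target 1/0/1 ∈ {PSO}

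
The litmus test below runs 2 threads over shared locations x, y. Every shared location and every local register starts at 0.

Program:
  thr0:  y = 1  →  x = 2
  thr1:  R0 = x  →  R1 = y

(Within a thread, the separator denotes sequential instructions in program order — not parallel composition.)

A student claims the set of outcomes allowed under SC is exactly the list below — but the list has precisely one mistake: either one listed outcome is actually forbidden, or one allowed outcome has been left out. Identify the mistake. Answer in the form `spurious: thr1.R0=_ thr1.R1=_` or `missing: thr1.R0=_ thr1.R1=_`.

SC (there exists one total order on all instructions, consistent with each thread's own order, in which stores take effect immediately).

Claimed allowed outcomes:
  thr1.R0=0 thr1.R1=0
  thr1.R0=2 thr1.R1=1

outcome vector order: (thr1.R0,thr1.R1)
SC: 3 outcomes — {0/0; 0/1; 2/1}
SC∖claimed = {0/1}

missing: thr1.R0=0 thr1.R1=1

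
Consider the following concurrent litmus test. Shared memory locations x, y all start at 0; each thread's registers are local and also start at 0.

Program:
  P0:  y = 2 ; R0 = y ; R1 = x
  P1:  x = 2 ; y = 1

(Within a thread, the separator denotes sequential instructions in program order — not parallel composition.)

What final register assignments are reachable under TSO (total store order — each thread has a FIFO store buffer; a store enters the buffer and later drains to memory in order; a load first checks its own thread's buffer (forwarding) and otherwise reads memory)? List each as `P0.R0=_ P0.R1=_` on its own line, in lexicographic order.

outcome vector order: (P0.R0,P0.R1)
|TSO outcomes| = 3

P0.R0=1 P0.R1=2
P0.R0=2 P0.R1=0
P0.R0=2 P0.R1=2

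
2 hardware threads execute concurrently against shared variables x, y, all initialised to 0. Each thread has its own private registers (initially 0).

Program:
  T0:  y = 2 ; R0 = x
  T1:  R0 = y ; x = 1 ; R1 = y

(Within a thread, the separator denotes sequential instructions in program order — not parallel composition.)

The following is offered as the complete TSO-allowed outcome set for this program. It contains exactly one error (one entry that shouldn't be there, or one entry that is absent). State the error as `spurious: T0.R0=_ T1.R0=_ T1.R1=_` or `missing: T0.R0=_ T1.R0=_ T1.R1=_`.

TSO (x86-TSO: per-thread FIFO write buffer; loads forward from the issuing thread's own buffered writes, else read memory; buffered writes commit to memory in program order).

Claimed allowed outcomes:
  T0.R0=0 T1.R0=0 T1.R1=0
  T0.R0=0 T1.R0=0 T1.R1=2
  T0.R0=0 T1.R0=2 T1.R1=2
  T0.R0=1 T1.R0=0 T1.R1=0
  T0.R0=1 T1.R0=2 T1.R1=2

missing: T0.R0=1 T1.R0=0 T1.R1=2

outcome vector order: (T0.R0,T1.R0,T1.R1)
[TSO] allowed = {000; 002; 022; 100; 102; 122}
TSO∖claimed = {102}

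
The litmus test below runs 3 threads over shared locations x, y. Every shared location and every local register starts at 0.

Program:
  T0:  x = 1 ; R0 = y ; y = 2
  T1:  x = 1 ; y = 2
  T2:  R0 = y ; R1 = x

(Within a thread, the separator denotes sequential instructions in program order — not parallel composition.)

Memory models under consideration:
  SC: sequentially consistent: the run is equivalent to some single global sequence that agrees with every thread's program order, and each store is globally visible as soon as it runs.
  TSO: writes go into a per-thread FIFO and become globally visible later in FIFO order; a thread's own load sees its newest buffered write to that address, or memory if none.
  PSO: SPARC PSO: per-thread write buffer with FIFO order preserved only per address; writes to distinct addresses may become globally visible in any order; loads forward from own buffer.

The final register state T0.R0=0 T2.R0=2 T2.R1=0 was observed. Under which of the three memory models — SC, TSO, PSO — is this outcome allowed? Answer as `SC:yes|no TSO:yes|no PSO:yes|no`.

outcome vector order: (T0.R0,T2.R0,T2.R1)
[SC] allowed = {<0 0 0>; <0 0 1>; <0 2 1>; <2 0 0>; <2 0 1>; <2 2 1>}
[TSO] allowed = {<0 0 0>; <0 0 1>; <0 2 1>; <2 0 0>; <2 0 1>; <2 2 1>}
[PSO] allowed = {<0 0 0>; <0 0 1>; <0 2 0>; <0 2 1>; <2 0 0>; <2 0 1>; <2 2 0>; <2 2 1>}
target <0 2 0> ∈ {PSO}

SC:no TSO:no PSO:yes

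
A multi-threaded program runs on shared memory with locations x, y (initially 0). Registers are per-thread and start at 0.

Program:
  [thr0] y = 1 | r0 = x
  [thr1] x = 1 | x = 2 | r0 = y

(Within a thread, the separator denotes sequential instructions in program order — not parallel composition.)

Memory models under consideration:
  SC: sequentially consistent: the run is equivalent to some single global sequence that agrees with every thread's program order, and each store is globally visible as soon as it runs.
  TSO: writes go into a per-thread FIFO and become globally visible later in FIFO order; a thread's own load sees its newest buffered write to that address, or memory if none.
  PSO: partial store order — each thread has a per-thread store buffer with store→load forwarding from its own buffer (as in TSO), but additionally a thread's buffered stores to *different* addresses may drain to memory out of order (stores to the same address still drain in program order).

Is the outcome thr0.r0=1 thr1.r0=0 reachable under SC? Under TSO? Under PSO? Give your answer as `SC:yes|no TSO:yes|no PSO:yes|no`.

SC:no TSO:yes PSO:yes

outcome vector order: (thr0.r0,thr1.r0)
SC (4): <0 1>; <1 1>; <2 0>; <2 1>
TSO (6): <0 0>; <0 1>; <1 0>; <1 1>; <2 0>; <2 1>
PSO (6): <0 0>; <0 1>; <1 0>; <1 1>; <2 0>; <2 1>
target <1 0> ∈ {TSO,PSO}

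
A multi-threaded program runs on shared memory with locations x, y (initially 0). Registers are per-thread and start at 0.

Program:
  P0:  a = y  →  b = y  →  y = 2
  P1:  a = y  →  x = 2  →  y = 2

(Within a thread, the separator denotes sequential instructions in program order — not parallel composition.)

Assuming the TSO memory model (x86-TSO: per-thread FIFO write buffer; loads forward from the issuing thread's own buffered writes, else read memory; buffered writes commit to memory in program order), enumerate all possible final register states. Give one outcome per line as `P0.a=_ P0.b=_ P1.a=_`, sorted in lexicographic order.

outcome vector order: (P0.a,P0.b,P1.a)
|TSO outcomes| = 4

P0.a=0 P0.b=0 P1.a=0
P0.a=0 P0.b=0 P1.a=2
P0.a=0 P0.b=2 P1.a=0
P0.a=2 P0.b=2 P1.a=0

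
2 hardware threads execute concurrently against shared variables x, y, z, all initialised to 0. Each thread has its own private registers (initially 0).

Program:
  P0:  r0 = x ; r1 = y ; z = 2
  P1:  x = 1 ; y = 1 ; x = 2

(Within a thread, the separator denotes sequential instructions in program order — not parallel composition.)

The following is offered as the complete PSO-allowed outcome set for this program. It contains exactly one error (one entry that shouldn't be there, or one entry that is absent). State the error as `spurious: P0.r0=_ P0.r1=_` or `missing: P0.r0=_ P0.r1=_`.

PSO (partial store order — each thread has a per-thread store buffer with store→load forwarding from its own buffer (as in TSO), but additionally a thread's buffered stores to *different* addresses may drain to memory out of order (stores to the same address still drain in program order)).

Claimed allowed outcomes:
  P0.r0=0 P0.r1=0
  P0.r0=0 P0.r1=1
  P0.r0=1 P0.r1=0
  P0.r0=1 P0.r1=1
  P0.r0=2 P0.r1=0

missing: P0.r0=2 P0.r1=1

outcome vector order: (P0.r0,P0.r1)
[PSO] allowed = {0/0, 0/1, 1/0, 1/1, 2/0, 2/1}
PSO∖claimed = {2/1}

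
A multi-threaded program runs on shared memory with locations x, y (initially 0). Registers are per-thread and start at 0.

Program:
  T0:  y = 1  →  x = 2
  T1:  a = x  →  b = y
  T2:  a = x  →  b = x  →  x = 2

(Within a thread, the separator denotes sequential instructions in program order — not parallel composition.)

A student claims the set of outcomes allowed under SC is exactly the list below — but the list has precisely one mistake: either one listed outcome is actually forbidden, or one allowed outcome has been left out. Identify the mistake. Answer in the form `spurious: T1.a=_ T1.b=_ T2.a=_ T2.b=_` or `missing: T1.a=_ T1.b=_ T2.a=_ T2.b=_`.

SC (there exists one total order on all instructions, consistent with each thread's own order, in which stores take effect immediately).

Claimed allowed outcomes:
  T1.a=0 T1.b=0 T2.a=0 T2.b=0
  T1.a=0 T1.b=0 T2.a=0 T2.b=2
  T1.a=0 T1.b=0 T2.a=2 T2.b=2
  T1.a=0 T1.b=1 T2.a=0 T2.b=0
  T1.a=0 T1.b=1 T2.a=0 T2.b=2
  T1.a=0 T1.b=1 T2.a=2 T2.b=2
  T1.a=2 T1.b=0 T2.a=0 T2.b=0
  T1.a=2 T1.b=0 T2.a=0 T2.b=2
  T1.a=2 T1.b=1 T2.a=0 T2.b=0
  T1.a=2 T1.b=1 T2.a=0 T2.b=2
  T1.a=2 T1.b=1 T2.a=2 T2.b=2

outcome vector order: (T1.a,T1.b,T2.a,T2.b)
SC: 10 outcomes — {0000, 0002, 0022, 0100, 0102, 0122, 2000, 2100, 2102, 2122}
claimed∖SC = {2002}

spurious: T1.a=2 T1.b=0 T2.a=0 T2.b=2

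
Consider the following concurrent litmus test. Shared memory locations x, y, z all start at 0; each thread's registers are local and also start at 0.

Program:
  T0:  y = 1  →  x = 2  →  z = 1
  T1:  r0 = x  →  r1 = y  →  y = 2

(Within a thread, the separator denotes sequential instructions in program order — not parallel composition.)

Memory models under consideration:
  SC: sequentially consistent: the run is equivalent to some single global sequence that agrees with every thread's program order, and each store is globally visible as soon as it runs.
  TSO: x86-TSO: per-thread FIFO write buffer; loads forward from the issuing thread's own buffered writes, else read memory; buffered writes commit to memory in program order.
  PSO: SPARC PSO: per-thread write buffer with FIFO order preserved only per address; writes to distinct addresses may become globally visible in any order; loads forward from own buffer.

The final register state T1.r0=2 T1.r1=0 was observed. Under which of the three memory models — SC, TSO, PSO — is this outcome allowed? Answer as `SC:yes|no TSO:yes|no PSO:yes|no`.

SC:no TSO:no PSO:yes

outcome vector order: (T1.r0,T1.r1)
SC (3): (0,0) (0,1) (2,1)
TSO (3): (0,0) (0,1) (2,1)
PSO (4): (0,0) (0,1) (2,0) (2,1)
target (2,0) ∈ {PSO}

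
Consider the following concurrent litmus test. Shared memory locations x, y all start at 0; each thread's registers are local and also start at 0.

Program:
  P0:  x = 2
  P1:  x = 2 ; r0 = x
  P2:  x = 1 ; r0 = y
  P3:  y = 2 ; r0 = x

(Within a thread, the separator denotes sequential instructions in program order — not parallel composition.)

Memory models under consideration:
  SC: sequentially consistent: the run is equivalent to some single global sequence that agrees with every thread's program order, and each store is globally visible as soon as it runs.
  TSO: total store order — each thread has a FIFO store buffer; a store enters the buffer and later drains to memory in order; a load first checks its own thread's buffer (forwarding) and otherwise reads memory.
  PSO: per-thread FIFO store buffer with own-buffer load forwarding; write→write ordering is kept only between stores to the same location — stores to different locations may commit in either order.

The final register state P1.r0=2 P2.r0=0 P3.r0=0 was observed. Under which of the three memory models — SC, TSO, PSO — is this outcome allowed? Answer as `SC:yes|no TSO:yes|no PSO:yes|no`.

SC:no TSO:yes PSO:yes

outcome vector order: (P1.r0,P2.r0,P3.r0)
SC (10): (1,0,1) (1,0,2) (1,2,0) (1,2,1) (1,2,2) (2,0,1) (2,0,2) (2,2,0) (2,2,1) (2,2,2)
TSO (12): (1,0,0) (1,0,1) (1,0,2) (1,2,0) (1,2,1) (1,2,2) (2,0,0) (2,0,1) (2,0,2) (2,2,0) (2,2,1) (2,2,2)
PSO (12): (1,0,0) (1,0,1) (1,0,2) (1,2,0) (1,2,1) (1,2,2) (2,0,0) (2,0,1) (2,0,2) (2,2,0) (2,2,1) (2,2,2)
target (2,0,0) ∈ {TSO,PSO}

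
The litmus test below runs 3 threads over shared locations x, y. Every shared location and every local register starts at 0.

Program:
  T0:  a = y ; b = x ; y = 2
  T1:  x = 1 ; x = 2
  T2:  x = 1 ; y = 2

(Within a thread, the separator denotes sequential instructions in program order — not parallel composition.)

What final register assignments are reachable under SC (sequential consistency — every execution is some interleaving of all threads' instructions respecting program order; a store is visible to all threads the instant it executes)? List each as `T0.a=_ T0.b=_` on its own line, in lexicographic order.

outcome vector order: (T0.a,T0.b)
|SC outcomes| = 5

T0.a=0 T0.b=0
T0.a=0 T0.b=1
T0.a=0 T0.b=2
T0.a=2 T0.b=1
T0.a=2 T0.b=2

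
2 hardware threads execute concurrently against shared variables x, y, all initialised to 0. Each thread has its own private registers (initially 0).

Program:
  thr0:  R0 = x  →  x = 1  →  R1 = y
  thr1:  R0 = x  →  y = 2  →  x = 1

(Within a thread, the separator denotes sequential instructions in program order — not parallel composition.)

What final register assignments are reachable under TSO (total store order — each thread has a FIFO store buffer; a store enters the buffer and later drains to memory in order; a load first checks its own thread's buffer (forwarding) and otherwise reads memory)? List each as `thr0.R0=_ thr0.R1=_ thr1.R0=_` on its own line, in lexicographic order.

thr0.R0=0 thr0.R1=0 thr1.R0=0
thr0.R0=0 thr0.R1=0 thr1.R0=1
thr0.R0=0 thr0.R1=2 thr1.R0=0
thr0.R0=0 thr0.R1=2 thr1.R0=1
thr0.R0=1 thr0.R1=2 thr1.R0=0

outcome vector order: (thr0.R0,thr0.R1,thr1.R0)
|TSO outcomes| = 5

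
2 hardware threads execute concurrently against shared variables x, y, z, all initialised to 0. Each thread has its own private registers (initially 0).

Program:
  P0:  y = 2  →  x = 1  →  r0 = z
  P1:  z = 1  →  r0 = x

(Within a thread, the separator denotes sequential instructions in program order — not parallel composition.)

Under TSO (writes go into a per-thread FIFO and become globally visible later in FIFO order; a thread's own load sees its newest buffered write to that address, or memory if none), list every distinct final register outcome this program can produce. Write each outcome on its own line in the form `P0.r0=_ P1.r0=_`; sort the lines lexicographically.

P0.r0=0 P1.r0=0
P0.r0=0 P1.r0=1
P0.r0=1 P1.r0=0
P0.r0=1 P1.r0=1

outcome vector order: (P0.r0,P1.r0)
|TSO outcomes| = 4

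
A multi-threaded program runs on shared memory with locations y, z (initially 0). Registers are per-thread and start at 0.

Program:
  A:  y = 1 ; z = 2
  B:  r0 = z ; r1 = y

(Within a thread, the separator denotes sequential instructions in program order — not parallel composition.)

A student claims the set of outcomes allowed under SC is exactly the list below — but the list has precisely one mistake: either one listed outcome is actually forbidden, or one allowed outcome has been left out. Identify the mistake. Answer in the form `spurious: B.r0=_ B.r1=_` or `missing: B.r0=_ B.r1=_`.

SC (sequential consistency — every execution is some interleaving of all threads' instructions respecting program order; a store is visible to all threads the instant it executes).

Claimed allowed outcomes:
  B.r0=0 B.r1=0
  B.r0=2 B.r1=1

missing: B.r0=0 B.r1=1

outcome vector order: (B.r0,B.r1)
SC (3): (0,0); (0,1); (2,1)
SC∖claimed = {(0,1)}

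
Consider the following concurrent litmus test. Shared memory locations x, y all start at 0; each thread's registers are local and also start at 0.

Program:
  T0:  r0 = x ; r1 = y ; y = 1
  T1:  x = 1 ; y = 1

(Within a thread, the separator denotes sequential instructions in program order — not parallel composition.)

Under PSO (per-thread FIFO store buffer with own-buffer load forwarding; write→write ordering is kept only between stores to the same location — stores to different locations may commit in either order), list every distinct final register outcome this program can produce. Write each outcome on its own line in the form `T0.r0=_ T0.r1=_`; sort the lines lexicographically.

T0.r0=0 T0.r1=0
T0.r0=0 T0.r1=1
T0.r0=1 T0.r1=0
T0.r0=1 T0.r1=1

outcome vector order: (T0.r0,T0.r1)
|PSO outcomes| = 4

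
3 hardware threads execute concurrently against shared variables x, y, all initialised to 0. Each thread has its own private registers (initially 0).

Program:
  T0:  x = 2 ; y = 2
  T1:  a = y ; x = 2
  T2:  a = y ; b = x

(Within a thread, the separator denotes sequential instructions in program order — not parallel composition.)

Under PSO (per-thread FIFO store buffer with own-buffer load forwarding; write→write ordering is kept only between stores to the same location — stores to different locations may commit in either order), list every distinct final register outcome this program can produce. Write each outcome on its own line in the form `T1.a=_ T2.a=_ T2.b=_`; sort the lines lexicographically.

T1.a=0 T2.a=0 T2.b=0
T1.a=0 T2.a=0 T2.b=2
T1.a=0 T2.a=2 T2.b=0
T1.a=0 T2.a=2 T2.b=2
T1.a=2 T2.a=0 T2.b=0
T1.a=2 T2.a=0 T2.b=2
T1.a=2 T2.a=2 T2.b=0
T1.a=2 T2.a=2 T2.b=2

outcome vector order: (T1.a,T2.a,T2.b)
|PSO outcomes| = 8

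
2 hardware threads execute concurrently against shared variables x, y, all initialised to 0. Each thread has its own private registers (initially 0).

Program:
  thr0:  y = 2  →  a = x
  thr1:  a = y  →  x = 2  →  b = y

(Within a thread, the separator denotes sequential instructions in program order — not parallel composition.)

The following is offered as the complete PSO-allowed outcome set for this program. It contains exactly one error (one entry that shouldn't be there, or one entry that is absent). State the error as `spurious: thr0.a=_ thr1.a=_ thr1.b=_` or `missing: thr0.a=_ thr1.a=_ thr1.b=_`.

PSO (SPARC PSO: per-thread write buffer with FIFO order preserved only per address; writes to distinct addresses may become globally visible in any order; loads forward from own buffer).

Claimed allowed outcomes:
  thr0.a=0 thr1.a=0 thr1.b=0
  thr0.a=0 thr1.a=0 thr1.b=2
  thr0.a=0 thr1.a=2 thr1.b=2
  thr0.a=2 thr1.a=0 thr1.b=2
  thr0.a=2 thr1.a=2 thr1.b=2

missing: thr0.a=2 thr1.a=0 thr1.b=0

outcome vector order: (thr0.a,thr1.a,thr1.b)
under PSO → 0/0/0 0/0/2 0/2/2 2/0/0 2/0/2 2/2/2
PSO∖claimed = {2/0/0}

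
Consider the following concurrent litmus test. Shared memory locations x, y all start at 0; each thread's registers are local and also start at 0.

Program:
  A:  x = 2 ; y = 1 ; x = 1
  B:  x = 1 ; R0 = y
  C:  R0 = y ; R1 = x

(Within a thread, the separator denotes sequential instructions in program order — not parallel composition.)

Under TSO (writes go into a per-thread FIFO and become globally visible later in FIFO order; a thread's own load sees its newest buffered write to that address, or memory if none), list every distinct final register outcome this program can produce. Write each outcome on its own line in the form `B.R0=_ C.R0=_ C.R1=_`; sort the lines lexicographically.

B.R0=0 C.R0=0 C.R1=0
B.R0=0 C.R0=0 C.R1=1
B.R0=0 C.R0=0 C.R1=2
B.R0=0 C.R0=1 C.R1=1
B.R0=0 C.R0=1 C.R1=2
B.R0=1 C.R0=0 C.R1=0
B.R0=1 C.R0=0 C.R1=1
B.R0=1 C.R0=0 C.R1=2
B.R0=1 C.R0=1 C.R1=1
B.R0=1 C.R0=1 C.R1=2

outcome vector order: (B.R0,C.R0,C.R1)
|TSO outcomes| = 10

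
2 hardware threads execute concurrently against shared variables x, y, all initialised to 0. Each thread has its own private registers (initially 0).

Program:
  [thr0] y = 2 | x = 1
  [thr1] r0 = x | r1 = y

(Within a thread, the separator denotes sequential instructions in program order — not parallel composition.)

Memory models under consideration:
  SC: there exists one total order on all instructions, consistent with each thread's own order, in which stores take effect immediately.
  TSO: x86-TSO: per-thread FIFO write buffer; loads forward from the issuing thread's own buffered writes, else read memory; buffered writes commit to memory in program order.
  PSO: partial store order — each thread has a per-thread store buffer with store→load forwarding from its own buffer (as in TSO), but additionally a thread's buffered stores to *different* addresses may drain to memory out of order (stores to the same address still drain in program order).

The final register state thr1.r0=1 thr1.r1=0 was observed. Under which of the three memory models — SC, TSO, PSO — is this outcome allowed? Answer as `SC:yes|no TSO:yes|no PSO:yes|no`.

outcome vector order: (thr1.r0,thr1.r1)
under SC → (0,0), (0,2), (1,2)
under TSO → (0,0), (0,2), (1,2)
under PSO → (0,0), (0,2), (1,0), (1,2)
target (1,0) ∈ {PSO}

SC:no TSO:no PSO:yes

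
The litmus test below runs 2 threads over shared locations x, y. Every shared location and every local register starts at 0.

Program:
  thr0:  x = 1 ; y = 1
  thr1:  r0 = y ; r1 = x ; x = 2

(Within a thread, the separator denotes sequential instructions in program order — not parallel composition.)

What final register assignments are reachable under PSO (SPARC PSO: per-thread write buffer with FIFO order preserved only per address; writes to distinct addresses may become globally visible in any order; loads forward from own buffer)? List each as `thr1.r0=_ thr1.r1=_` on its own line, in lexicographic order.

outcome vector order: (thr1.r0,thr1.r1)
|PSO outcomes| = 4

thr1.r0=0 thr1.r1=0
thr1.r0=0 thr1.r1=1
thr1.r0=1 thr1.r1=0
thr1.r0=1 thr1.r1=1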